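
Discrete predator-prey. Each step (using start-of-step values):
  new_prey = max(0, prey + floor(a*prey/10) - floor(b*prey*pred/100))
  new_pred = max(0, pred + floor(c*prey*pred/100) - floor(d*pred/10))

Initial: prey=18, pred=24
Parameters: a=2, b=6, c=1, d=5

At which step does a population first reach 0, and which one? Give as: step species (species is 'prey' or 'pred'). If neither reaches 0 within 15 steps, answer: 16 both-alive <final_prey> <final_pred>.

Answer: 1 prey

Derivation:
Step 1: prey: 18+3-25=0; pred: 24+4-12=16
First extinction: prey at step 1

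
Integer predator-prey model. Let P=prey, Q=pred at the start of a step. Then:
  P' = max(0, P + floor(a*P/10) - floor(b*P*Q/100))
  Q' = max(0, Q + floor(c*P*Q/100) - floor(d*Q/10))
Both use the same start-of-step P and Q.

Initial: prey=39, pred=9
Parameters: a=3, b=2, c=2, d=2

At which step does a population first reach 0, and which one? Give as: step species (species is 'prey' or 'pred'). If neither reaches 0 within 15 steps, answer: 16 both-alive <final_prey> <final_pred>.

Answer: 6 prey

Derivation:
Step 1: prey: 39+11-7=43; pred: 9+7-1=15
Step 2: prey: 43+12-12=43; pred: 15+12-3=24
Step 3: prey: 43+12-20=35; pred: 24+20-4=40
Step 4: prey: 35+10-28=17; pred: 40+28-8=60
Step 5: prey: 17+5-20=2; pred: 60+20-12=68
Step 6: prey: 2+0-2=0; pred: 68+2-13=57
First extinction: prey at step 6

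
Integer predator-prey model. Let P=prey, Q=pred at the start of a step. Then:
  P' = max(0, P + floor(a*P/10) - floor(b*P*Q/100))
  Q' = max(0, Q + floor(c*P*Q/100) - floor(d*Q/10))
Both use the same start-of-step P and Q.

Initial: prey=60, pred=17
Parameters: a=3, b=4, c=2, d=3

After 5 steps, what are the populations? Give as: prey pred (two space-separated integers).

Step 1: prey: 60+18-40=38; pred: 17+20-5=32
Step 2: prey: 38+11-48=1; pred: 32+24-9=47
Step 3: prey: 1+0-1=0; pred: 47+0-14=33
Step 4: prey: 0+0-0=0; pred: 33+0-9=24
Step 5: prey: 0+0-0=0; pred: 24+0-7=17

Answer: 0 17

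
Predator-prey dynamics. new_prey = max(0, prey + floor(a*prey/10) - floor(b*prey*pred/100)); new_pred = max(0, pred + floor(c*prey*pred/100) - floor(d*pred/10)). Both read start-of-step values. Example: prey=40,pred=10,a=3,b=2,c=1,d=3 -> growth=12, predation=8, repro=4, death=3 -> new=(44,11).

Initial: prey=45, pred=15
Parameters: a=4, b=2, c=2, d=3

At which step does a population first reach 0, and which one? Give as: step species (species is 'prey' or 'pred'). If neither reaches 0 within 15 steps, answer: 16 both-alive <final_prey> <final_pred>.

Step 1: prey: 45+18-13=50; pred: 15+13-4=24
Step 2: prey: 50+20-24=46; pred: 24+24-7=41
Step 3: prey: 46+18-37=27; pred: 41+37-12=66
Step 4: prey: 27+10-35=2; pred: 66+35-19=82
Step 5: prey: 2+0-3=0; pred: 82+3-24=61
First extinction: prey at step 5

Answer: 5 prey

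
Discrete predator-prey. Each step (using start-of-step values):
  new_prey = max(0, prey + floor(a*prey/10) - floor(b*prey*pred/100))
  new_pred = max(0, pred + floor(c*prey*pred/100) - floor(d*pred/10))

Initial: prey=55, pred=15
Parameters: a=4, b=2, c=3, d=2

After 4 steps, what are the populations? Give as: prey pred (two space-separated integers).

Answer: 0 156

Derivation:
Step 1: prey: 55+22-16=61; pred: 15+24-3=36
Step 2: prey: 61+24-43=42; pred: 36+65-7=94
Step 3: prey: 42+16-78=0; pred: 94+118-18=194
Step 4: prey: 0+0-0=0; pred: 194+0-38=156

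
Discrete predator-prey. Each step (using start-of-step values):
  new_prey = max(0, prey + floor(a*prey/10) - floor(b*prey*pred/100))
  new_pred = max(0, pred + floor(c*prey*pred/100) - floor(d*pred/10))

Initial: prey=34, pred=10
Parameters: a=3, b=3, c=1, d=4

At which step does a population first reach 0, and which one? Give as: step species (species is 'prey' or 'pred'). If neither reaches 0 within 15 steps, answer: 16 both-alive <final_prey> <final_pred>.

Step 1: prey: 34+10-10=34; pred: 10+3-4=9
Step 2: prey: 34+10-9=35; pred: 9+3-3=9
Step 3: prey: 35+10-9=36; pred: 9+3-3=9
Step 4: prey: 36+10-9=37; pred: 9+3-3=9
Step 5: prey: 37+11-9=39; pred: 9+3-3=9
Step 6: prey: 39+11-10=40; pred: 9+3-3=9
Step 7: prey: 40+12-10=42; pred: 9+3-3=9
Step 8: prey: 42+12-11=43; pred: 9+3-3=9
Step 9: prey: 43+12-11=44; pred: 9+3-3=9
Step 10: prey: 44+13-11=46; pred: 9+3-3=9
Step 11: prey: 46+13-12=47; pred: 9+4-3=10
Step 12: prey: 47+14-14=47; pred: 10+4-4=10
Steps 13-15: state stable at prey=47, pred=10 (no change)
No extinction within 15 steps

Answer: 16 both-alive 47 10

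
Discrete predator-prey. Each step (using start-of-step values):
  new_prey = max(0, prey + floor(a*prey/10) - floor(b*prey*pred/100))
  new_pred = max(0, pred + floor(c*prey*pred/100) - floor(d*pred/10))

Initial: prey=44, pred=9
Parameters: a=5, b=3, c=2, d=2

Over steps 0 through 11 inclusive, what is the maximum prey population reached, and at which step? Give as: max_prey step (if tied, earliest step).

Step 1: prey: 44+22-11=55; pred: 9+7-1=15
Step 2: prey: 55+27-24=58; pred: 15+16-3=28
Step 3: prey: 58+29-48=39; pred: 28+32-5=55
Step 4: prey: 39+19-64=0; pred: 55+42-11=86
Step 5: prey: 0+0-0=0; pred: 86+0-17=69
Step 6: prey: 0+0-0=0; pred: 69+0-13=56
Step 7: prey: 0+0-0=0; pred: 56+0-11=45
Step 8: prey: 0+0-0=0; pred: 45+0-9=36
Step 9: prey: 0+0-0=0; pred: 36+0-7=29
Step 10: prey: 0+0-0=0; pred: 29+0-5=24
Step 11: prey: 0+0-0=0; pred: 24+0-4=20
Max prey = 58 at step 2

Answer: 58 2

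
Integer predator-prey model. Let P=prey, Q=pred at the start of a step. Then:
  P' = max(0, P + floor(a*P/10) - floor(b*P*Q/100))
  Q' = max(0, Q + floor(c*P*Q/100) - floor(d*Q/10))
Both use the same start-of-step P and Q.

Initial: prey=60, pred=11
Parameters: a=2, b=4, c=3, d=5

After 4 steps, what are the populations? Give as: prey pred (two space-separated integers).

Step 1: prey: 60+12-26=46; pred: 11+19-5=25
Step 2: prey: 46+9-46=9; pred: 25+34-12=47
Step 3: prey: 9+1-16=0; pred: 47+12-23=36
Step 4: prey: 0+0-0=0; pred: 36+0-18=18

Answer: 0 18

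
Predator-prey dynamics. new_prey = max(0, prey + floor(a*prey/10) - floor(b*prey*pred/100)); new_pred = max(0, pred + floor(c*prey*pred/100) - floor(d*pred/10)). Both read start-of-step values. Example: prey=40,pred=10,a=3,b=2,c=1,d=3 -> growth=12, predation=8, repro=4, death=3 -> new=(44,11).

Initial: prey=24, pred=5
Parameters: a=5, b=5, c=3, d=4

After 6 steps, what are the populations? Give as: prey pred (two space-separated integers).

Step 1: prey: 24+12-6=30; pred: 5+3-2=6
Step 2: prey: 30+15-9=36; pred: 6+5-2=9
Step 3: prey: 36+18-16=38; pred: 9+9-3=15
Step 4: prey: 38+19-28=29; pred: 15+17-6=26
Step 5: prey: 29+14-37=6; pred: 26+22-10=38
Step 6: prey: 6+3-11=0; pred: 38+6-15=29

Answer: 0 29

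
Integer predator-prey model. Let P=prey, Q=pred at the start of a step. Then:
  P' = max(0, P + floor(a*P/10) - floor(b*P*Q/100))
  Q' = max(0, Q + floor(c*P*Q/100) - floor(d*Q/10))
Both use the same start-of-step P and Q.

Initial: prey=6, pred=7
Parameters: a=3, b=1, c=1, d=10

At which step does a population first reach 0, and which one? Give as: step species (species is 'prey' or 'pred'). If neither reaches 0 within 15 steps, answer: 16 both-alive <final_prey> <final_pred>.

Step 1: prey: 6+1-0=7; pred: 7+0-7=0
First extinction: pred at step 1

Answer: 1 pred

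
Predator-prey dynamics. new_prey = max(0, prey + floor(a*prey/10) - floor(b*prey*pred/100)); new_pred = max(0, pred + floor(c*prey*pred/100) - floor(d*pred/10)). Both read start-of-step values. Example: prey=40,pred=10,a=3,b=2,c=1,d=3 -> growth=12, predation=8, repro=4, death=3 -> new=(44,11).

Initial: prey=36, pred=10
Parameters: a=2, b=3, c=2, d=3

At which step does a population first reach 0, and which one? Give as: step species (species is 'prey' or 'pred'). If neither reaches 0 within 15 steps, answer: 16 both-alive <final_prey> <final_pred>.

Answer: 16 both-alive 2 3

Derivation:
Step 1: prey: 36+7-10=33; pred: 10+7-3=14
Step 2: prey: 33+6-13=26; pred: 14+9-4=19
Step 3: prey: 26+5-14=17; pred: 19+9-5=23
Step 4: prey: 17+3-11=9; pred: 23+7-6=24
Step 5: prey: 9+1-6=4; pred: 24+4-7=21
Step 6: prey: 4+0-2=2; pred: 21+1-6=16
Step 7: prey: 2+0-0=2; pred: 16+0-4=12
Step 8: prey: 2+0-0=2; pred: 12+0-3=9
Step 9: prey: 2+0-0=2; pred: 9+0-2=7
Step 10: prey: 2+0-0=2; pred: 7+0-2=5
Step 11: prey: 2+0-0=2; pred: 5+0-1=4
Step 12: prey: 2+0-0=2; pred: 4+0-1=3
Step 13: prey: 2+0-0=2; pred: 3+0-0=3
Steps 14-15: state stable at prey=2, pred=3 (no change)
No extinction within 15 steps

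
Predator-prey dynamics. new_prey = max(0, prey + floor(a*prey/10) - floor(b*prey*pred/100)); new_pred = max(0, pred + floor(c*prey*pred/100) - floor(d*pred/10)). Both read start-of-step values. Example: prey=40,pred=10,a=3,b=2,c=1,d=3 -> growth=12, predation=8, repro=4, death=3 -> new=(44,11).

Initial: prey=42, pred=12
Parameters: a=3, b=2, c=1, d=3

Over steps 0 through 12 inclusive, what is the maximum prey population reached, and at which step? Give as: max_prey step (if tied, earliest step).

Step 1: prey: 42+12-10=44; pred: 12+5-3=14
Step 2: prey: 44+13-12=45; pred: 14+6-4=16
Step 3: prey: 45+13-14=44; pred: 16+7-4=19
Step 4: prey: 44+13-16=41; pred: 19+8-5=22
Step 5: prey: 41+12-18=35; pred: 22+9-6=25
Step 6: prey: 35+10-17=28; pred: 25+8-7=26
Step 7: prey: 28+8-14=22; pred: 26+7-7=26
Step 8: prey: 22+6-11=17; pred: 26+5-7=24
Step 9: prey: 17+5-8=14; pred: 24+4-7=21
Step 10: prey: 14+4-5=13; pred: 21+2-6=17
Step 11: prey: 13+3-4=12; pred: 17+2-5=14
Step 12: prey: 12+3-3=12; pred: 14+1-4=11
Max prey = 45 at step 2

Answer: 45 2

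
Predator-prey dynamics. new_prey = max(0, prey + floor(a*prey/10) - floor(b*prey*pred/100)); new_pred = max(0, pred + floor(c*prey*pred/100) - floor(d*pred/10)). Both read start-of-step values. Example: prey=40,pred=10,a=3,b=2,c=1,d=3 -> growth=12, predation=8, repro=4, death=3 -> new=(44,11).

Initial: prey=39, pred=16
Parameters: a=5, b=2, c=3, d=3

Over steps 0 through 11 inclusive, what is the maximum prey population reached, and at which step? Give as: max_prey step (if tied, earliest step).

Step 1: prey: 39+19-12=46; pred: 16+18-4=30
Step 2: prey: 46+23-27=42; pred: 30+41-9=62
Step 3: prey: 42+21-52=11; pred: 62+78-18=122
Step 4: prey: 11+5-26=0; pred: 122+40-36=126
Step 5: prey: 0+0-0=0; pred: 126+0-37=89
Step 6: prey: 0+0-0=0; pred: 89+0-26=63
Step 7: prey: 0+0-0=0; pred: 63+0-18=45
Step 8: prey: 0+0-0=0; pred: 45+0-13=32
Step 9: prey: 0+0-0=0; pred: 32+0-9=23
Step 10: prey: 0+0-0=0; pred: 23+0-6=17
Step 11: prey: 0+0-0=0; pred: 17+0-5=12
Max prey = 46 at step 1

Answer: 46 1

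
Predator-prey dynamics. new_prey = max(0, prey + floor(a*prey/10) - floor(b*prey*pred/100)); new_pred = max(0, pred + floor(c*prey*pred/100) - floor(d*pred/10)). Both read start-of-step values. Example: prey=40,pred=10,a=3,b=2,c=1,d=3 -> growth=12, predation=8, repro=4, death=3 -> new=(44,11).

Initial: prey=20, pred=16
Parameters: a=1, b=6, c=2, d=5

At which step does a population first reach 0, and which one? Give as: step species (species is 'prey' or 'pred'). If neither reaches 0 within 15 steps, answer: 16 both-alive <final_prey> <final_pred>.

Step 1: prey: 20+2-19=3; pred: 16+6-8=14
Step 2: prey: 3+0-2=1; pred: 14+0-7=7
Step 3: prey: 1+0-0=1; pred: 7+0-3=4
Step 4: prey: 1+0-0=1; pred: 4+0-2=2
Step 5: prey: 1+0-0=1; pred: 2+0-1=1
Step 6: prey: 1+0-0=1; pred: 1+0-0=1
Steps 7-15: state stable at prey=1, pred=1 (no change)
No extinction within 15 steps

Answer: 16 both-alive 1 1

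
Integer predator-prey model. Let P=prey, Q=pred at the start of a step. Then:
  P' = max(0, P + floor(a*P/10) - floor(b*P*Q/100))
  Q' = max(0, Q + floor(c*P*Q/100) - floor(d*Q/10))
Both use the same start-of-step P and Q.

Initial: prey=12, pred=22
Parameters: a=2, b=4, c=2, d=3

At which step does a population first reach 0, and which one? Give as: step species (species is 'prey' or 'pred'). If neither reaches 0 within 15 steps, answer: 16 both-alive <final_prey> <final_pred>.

Step 1: prey: 12+2-10=4; pred: 22+5-6=21
Step 2: prey: 4+0-3=1; pred: 21+1-6=16
Step 3: prey: 1+0-0=1; pred: 16+0-4=12
Step 4: prey: 1+0-0=1; pred: 12+0-3=9
Step 5: prey: 1+0-0=1; pred: 9+0-2=7
Step 6: prey: 1+0-0=1; pred: 7+0-2=5
Step 7: prey: 1+0-0=1; pred: 5+0-1=4
Step 8: prey: 1+0-0=1; pred: 4+0-1=3
Step 9: prey: 1+0-0=1; pred: 3+0-0=3
Steps 10-15: state stable at prey=1, pred=3 (no change)
No extinction within 15 steps

Answer: 16 both-alive 1 3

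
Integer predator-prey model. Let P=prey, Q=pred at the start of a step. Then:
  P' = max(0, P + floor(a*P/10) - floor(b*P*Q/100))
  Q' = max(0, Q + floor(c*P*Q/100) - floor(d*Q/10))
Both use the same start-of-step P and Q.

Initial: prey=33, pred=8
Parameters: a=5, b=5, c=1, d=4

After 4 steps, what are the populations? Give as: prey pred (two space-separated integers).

Answer: 56 8

Derivation:
Step 1: prey: 33+16-13=36; pred: 8+2-3=7
Step 2: prey: 36+18-12=42; pred: 7+2-2=7
Step 3: prey: 42+21-14=49; pred: 7+2-2=7
Step 4: prey: 49+24-17=56; pred: 7+3-2=8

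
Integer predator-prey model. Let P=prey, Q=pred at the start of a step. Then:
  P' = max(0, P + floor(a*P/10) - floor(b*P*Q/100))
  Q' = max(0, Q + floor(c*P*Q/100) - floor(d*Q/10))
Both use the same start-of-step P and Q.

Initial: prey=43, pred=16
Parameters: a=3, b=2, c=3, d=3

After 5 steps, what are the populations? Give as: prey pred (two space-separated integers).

Step 1: prey: 43+12-13=42; pred: 16+20-4=32
Step 2: prey: 42+12-26=28; pred: 32+40-9=63
Step 3: prey: 28+8-35=1; pred: 63+52-18=97
Step 4: prey: 1+0-1=0; pred: 97+2-29=70
Step 5: prey: 0+0-0=0; pred: 70+0-21=49

Answer: 0 49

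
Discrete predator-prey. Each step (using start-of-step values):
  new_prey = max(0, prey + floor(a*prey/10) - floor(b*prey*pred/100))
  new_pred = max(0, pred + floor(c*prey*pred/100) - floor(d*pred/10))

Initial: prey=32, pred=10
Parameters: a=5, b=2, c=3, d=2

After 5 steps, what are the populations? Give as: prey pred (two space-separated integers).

Step 1: prey: 32+16-6=42; pred: 10+9-2=17
Step 2: prey: 42+21-14=49; pred: 17+21-3=35
Step 3: prey: 49+24-34=39; pred: 35+51-7=79
Step 4: prey: 39+19-61=0; pred: 79+92-15=156
Step 5: prey: 0+0-0=0; pred: 156+0-31=125

Answer: 0 125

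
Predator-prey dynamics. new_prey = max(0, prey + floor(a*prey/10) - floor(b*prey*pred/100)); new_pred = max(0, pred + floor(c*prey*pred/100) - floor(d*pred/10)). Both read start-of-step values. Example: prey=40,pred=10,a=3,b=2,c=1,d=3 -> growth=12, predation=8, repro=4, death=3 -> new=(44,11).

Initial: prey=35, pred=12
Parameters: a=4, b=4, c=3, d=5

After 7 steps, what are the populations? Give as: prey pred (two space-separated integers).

Step 1: prey: 35+14-16=33; pred: 12+12-6=18
Step 2: prey: 33+13-23=23; pred: 18+17-9=26
Step 3: prey: 23+9-23=9; pred: 26+17-13=30
Step 4: prey: 9+3-10=2; pred: 30+8-15=23
Step 5: prey: 2+0-1=1; pred: 23+1-11=13
Step 6: prey: 1+0-0=1; pred: 13+0-6=7
Step 7: prey: 1+0-0=1; pred: 7+0-3=4

Answer: 1 4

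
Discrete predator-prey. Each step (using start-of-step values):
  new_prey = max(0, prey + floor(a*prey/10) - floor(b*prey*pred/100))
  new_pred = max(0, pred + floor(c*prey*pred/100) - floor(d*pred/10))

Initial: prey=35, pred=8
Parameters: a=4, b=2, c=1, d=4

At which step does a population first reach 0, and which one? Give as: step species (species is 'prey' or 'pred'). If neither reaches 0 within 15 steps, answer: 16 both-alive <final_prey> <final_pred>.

Step 1: prey: 35+14-5=44; pred: 8+2-3=7
Step 2: prey: 44+17-6=55; pred: 7+3-2=8
Step 3: prey: 55+22-8=69; pred: 8+4-3=9
Step 4: prey: 69+27-12=84; pred: 9+6-3=12
Step 5: prey: 84+33-20=97; pred: 12+10-4=18
Step 6: prey: 97+38-34=101; pred: 18+17-7=28
Step 7: prey: 101+40-56=85; pred: 28+28-11=45
Step 8: prey: 85+34-76=43; pred: 45+38-18=65
Step 9: prey: 43+17-55=5; pred: 65+27-26=66
Step 10: prey: 5+2-6=1; pred: 66+3-26=43
Step 11: prey: 1+0-0=1; pred: 43+0-17=26
Step 12: prey: 1+0-0=1; pred: 26+0-10=16
Step 13: prey: 1+0-0=1; pred: 16+0-6=10
Step 14: prey: 1+0-0=1; pred: 10+0-4=6
Step 15: prey: 1+0-0=1; pred: 6+0-2=4
No extinction within 15 steps

Answer: 16 both-alive 1 4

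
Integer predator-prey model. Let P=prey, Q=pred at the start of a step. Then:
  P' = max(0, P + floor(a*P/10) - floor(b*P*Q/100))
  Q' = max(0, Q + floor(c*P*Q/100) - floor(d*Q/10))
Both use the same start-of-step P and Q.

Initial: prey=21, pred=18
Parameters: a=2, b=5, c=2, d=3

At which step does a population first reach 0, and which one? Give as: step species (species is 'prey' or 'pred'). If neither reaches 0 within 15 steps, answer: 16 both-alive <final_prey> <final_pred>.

Step 1: prey: 21+4-18=7; pred: 18+7-5=20
Step 2: prey: 7+1-7=1; pred: 20+2-6=16
Step 3: prey: 1+0-0=1; pred: 16+0-4=12
Step 4: prey: 1+0-0=1; pred: 12+0-3=9
Step 5: prey: 1+0-0=1; pred: 9+0-2=7
Step 6: prey: 1+0-0=1; pred: 7+0-2=5
Step 7: prey: 1+0-0=1; pred: 5+0-1=4
Step 8: prey: 1+0-0=1; pred: 4+0-1=3
Step 9: prey: 1+0-0=1; pred: 3+0-0=3
Steps 10-15: state stable at prey=1, pred=3 (no change)
No extinction within 15 steps

Answer: 16 both-alive 1 3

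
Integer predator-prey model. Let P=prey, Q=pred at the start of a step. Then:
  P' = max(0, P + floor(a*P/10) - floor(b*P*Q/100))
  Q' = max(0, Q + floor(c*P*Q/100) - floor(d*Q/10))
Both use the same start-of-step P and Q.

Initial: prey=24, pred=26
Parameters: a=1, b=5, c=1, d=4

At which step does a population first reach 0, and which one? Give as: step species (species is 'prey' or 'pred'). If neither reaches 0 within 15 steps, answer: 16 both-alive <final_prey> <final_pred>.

Answer: 1 prey

Derivation:
Step 1: prey: 24+2-31=0; pred: 26+6-10=22
First extinction: prey at step 1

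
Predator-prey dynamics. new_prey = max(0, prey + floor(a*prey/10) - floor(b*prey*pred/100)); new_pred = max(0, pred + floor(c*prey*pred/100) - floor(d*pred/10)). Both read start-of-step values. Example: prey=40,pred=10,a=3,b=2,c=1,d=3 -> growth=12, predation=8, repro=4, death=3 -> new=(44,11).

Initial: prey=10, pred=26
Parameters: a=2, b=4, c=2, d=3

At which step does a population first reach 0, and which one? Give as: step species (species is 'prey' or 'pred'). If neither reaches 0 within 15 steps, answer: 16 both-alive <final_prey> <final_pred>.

Answer: 16 both-alive 1 3

Derivation:
Step 1: prey: 10+2-10=2; pred: 26+5-7=24
Step 2: prey: 2+0-1=1; pred: 24+0-7=17
Step 3: prey: 1+0-0=1; pred: 17+0-5=12
Step 4: prey: 1+0-0=1; pred: 12+0-3=9
Step 5: prey: 1+0-0=1; pred: 9+0-2=7
Step 6: prey: 1+0-0=1; pred: 7+0-2=5
Step 7: prey: 1+0-0=1; pred: 5+0-1=4
Step 8: prey: 1+0-0=1; pred: 4+0-1=3
Step 9: prey: 1+0-0=1; pred: 3+0-0=3
Steps 10-15: state stable at prey=1, pred=3 (no change)
No extinction within 15 steps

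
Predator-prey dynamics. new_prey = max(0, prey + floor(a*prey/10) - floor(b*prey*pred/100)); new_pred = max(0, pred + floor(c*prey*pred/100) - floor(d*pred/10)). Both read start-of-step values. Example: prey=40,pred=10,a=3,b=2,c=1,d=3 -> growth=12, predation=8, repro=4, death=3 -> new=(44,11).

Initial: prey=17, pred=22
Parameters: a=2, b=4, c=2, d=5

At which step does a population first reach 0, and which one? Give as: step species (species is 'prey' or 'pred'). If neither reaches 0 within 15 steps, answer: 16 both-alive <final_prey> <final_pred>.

Step 1: prey: 17+3-14=6; pred: 22+7-11=18
Step 2: prey: 6+1-4=3; pred: 18+2-9=11
Step 3: prey: 3+0-1=2; pred: 11+0-5=6
Step 4: prey: 2+0-0=2; pred: 6+0-3=3
Step 5: prey: 2+0-0=2; pred: 3+0-1=2
Step 6: prey: 2+0-0=2; pred: 2+0-1=1
Step 7: prey: 2+0-0=2; pred: 1+0-0=1
Steps 8-15: state stable at prey=2, pred=1 (no change)
No extinction within 15 steps

Answer: 16 both-alive 2 1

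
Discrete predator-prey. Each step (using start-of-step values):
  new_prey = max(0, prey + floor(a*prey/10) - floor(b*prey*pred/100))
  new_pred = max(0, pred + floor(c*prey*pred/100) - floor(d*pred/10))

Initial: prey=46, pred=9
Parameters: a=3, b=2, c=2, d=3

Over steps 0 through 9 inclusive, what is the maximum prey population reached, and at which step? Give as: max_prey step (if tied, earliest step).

Step 1: prey: 46+13-8=51; pred: 9+8-2=15
Step 2: prey: 51+15-15=51; pred: 15+15-4=26
Step 3: prey: 51+15-26=40; pred: 26+26-7=45
Step 4: prey: 40+12-36=16; pred: 45+36-13=68
Step 5: prey: 16+4-21=0; pred: 68+21-20=69
Step 6: prey: 0+0-0=0; pred: 69+0-20=49
Step 7: prey: 0+0-0=0; pred: 49+0-14=35
Step 8: prey: 0+0-0=0; pred: 35+0-10=25
Step 9: prey: 0+0-0=0; pred: 25+0-7=18
Max prey = 51 at step 1

Answer: 51 1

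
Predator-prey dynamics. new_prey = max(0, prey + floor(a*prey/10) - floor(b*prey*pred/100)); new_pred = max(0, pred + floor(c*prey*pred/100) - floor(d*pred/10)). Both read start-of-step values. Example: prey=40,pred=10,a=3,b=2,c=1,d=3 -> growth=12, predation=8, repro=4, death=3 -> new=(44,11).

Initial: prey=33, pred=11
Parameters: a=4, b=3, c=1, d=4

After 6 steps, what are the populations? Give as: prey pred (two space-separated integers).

Answer: 61 13

Derivation:
Step 1: prey: 33+13-10=36; pred: 11+3-4=10
Step 2: prey: 36+14-10=40; pred: 10+3-4=9
Step 3: prey: 40+16-10=46; pred: 9+3-3=9
Step 4: prey: 46+18-12=52; pred: 9+4-3=10
Step 5: prey: 52+20-15=57; pred: 10+5-4=11
Step 6: prey: 57+22-18=61; pred: 11+6-4=13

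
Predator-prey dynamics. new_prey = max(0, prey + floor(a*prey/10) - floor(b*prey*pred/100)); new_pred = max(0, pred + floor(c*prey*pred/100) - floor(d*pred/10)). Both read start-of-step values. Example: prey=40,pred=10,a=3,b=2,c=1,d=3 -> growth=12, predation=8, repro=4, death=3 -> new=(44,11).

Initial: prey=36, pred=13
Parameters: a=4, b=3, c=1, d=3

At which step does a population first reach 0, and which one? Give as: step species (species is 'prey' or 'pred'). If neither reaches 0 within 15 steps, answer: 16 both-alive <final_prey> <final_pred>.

Answer: 16 both-alive 33 9

Derivation:
Step 1: prey: 36+14-14=36; pred: 13+4-3=14
Step 2: prey: 36+14-15=35; pred: 14+5-4=15
Step 3: prey: 35+14-15=34; pred: 15+5-4=16
Step 4: prey: 34+13-16=31; pred: 16+5-4=17
Step 5: prey: 31+12-15=28; pred: 17+5-5=17
Step 6: prey: 28+11-14=25; pred: 17+4-5=16
Step 7: prey: 25+10-12=23; pred: 16+4-4=16
Step 8: prey: 23+9-11=21; pred: 16+3-4=15
Step 9: prey: 21+8-9=20; pred: 15+3-4=14
Step 10: prey: 20+8-8=20; pred: 14+2-4=12
Step 11: prey: 20+8-7=21; pred: 12+2-3=11
Step 12: prey: 21+8-6=23; pred: 11+2-3=10
Step 13: prey: 23+9-6=26; pred: 10+2-3=9
Step 14: prey: 26+10-7=29; pred: 9+2-2=9
Step 15: prey: 29+11-7=33; pred: 9+2-2=9
No extinction within 15 steps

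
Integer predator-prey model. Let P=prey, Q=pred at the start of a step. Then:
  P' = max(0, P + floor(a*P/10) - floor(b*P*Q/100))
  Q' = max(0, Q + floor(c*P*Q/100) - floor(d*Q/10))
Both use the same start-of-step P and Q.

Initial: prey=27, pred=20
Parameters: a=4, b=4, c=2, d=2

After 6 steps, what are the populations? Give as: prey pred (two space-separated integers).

Answer: 0 16

Derivation:
Step 1: prey: 27+10-21=16; pred: 20+10-4=26
Step 2: prey: 16+6-16=6; pred: 26+8-5=29
Step 3: prey: 6+2-6=2; pred: 29+3-5=27
Step 4: prey: 2+0-2=0; pred: 27+1-5=23
Step 5: prey: 0+0-0=0; pred: 23+0-4=19
Step 6: prey: 0+0-0=0; pred: 19+0-3=16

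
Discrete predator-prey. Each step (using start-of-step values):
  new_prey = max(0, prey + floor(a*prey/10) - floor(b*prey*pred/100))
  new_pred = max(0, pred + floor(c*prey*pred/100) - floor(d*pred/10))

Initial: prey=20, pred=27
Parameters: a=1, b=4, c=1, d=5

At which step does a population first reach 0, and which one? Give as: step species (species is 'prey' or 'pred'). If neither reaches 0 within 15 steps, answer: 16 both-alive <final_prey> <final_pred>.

Step 1: prey: 20+2-21=1; pred: 27+5-13=19
Step 2: prey: 1+0-0=1; pred: 19+0-9=10
Step 3: prey: 1+0-0=1; pred: 10+0-5=5
Step 4: prey: 1+0-0=1; pred: 5+0-2=3
Step 5: prey: 1+0-0=1; pred: 3+0-1=2
Step 6: prey: 1+0-0=1; pred: 2+0-1=1
Step 7: prey: 1+0-0=1; pred: 1+0-0=1
Steps 8-15: state stable at prey=1, pred=1 (no change)
No extinction within 15 steps

Answer: 16 both-alive 1 1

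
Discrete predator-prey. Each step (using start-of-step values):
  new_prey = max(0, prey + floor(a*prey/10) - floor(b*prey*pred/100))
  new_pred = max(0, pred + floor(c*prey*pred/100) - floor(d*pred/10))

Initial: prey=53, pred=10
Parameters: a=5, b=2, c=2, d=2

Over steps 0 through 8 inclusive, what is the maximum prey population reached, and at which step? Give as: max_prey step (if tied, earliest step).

Step 1: prey: 53+26-10=69; pred: 10+10-2=18
Step 2: prey: 69+34-24=79; pred: 18+24-3=39
Step 3: prey: 79+39-61=57; pred: 39+61-7=93
Step 4: prey: 57+28-106=0; pred: 93+106-18=181
Step 5: prey: 0+0-0=0; pred: 181+0-36=145
Step 6: prey: 0+0-0=0; pred: 145+0-29=116
Step 7: prey: 0+0-0=0; pred: 116+0-23=93
Step 8: prey: 0+0-0=0; pred: 93+0-18=75
Max prey = 79 at step 2

Answer: 79 2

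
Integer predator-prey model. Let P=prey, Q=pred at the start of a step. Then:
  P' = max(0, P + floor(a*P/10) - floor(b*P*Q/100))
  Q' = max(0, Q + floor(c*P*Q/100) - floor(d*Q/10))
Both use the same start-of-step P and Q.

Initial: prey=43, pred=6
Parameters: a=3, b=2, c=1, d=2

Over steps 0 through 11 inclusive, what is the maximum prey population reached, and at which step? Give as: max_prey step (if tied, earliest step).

Step 1: prey: 43+12-5=50; pred: 6+2-1=7
Step 2: prey: 50+15-7=58; pred: 7+3-1=9
Step 3: prey: 58+17-10=65; pred: 9+5-1=13
Step 4: prey: 65+19-16=68; pred: 13+8-2=19
Step 5: prey: 68+20-25=63; pred: 19+12-3=28
Step 6: prey: 63+18-35=46; pred: 28+17-5=40
Step 7: prey: 46+13-36=23; pred: 40+18-8=50
Step 8: prey: 23+6-23=6; pred: 50+11-10=51
Step 9: prey: 6+1-6=1; pred: 51+3-10=44
Step 10: prey: 1+0-0=1; pred: 44+0-8=36
Step 11: prey: 1+0-0=1; pred: 36+0-7=29
Max prey = 68 at step 4

Answer: 68 4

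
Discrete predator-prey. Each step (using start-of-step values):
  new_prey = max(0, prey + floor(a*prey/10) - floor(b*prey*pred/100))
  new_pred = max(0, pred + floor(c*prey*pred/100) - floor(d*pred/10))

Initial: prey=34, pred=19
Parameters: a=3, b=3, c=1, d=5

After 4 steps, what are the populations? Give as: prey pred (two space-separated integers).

Answer: 20 5

Derivation:
Step 1: prey: 34+10-19=25; pred: 19+6-9=16
Step 2: prey: 25+7-12=20; pred: 16+4-8=12
Step 3: prey: 20+6-7=19; pred: 12+2-6=8
Step 4: prey: 19+5-4=20; pred: 8+1-4=5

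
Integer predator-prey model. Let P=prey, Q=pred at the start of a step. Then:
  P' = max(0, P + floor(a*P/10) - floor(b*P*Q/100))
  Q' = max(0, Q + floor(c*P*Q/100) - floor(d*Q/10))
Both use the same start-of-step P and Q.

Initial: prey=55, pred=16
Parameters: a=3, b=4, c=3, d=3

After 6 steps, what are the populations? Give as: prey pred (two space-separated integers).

Step 1: prey: 55+16-35=36; pred: 16+26-4=38
Step 2: prey: 36+10-54=0; pred: 38+41-11=68
Step 3: prey: 0+0-0=0; pred: 68+0-20=48
Step 4: prey: 0+0-0=0; pred: 48+0-14=34
Step 5: prey: 0+0-0=0; pred: 34+0-10=24
Step 6: prey: 0+0-0=0; pred: 24+0-7=17

Answer: 0 17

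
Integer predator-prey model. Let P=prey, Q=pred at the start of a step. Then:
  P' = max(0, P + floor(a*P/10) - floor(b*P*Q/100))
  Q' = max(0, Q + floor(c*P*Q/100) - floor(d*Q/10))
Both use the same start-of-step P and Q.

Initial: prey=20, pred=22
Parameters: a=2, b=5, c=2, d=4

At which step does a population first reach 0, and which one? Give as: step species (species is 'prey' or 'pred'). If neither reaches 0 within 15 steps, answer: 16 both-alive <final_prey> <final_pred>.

Answer: 2 prey

Derivation:
Step 1: prey: 20+4-22=2; pred: 22+8-8=22
Step 2: prey: 2+0-2=0; pred: 22+0-8=14
First extinction: prey at step 2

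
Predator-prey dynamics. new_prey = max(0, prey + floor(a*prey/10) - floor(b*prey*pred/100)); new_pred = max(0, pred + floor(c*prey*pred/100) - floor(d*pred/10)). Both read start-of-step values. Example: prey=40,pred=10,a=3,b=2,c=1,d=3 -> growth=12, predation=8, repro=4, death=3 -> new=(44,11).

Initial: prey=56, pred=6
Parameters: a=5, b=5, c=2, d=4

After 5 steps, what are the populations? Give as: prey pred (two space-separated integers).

Answer: 0 31

Derivation:
Step 1: prey: 56+28-16=68; pred: 6+6-2=10
Step 2: prey: 68+34-34=68; pred: 10+13-4=19
Step 3: prey: 68+34-64=38; pred: 19+25-7=37
Step 4: prey: 38+19-70=0; pred: 37+28-14=51
Step 5: prey: 0+0-0=0; pred: 51+0-20=31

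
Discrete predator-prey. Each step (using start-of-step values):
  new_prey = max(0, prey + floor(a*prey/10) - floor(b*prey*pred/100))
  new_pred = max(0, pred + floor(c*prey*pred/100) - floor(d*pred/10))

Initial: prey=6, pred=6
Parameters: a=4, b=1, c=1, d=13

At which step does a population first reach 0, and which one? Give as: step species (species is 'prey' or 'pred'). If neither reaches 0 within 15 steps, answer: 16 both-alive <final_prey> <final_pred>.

Answer: 1 pred

Derivation:
Step 1: prey: 6+2-0=8; pred: 6+0-7=0
First extinction: pred at step 1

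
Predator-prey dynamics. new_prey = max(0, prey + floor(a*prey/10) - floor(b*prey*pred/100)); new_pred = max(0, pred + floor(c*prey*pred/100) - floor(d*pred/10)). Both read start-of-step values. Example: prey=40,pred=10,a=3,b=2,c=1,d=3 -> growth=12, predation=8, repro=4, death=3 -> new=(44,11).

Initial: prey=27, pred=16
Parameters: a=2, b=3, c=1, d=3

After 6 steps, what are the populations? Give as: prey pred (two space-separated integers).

Answer: 8 7

Derivation:
Step 1: prey: 27+5-12=20; pred: 16+4-4=16
Step 2: prey: 20+4-9=15; pred: 16+3-4=15
Step 3: prey: 15+3-6=12; pred: 15+2-4=13
Step 4: prey: 12+2-4=10; pred: 13+1-3=11
Step 5: prey: 10+2-3=9; pred: 11+1-3=9
Step 6: prey: 9+1-2=8; pred: 9+0-2=7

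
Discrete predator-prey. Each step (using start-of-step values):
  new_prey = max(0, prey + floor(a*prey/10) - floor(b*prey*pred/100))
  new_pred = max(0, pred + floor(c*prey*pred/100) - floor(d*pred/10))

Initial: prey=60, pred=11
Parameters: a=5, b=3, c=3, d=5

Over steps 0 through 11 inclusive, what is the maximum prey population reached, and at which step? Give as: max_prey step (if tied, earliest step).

Answer: 71 1

Derivation:
Step 1: prey: 60+30-19=71; pred: 11+19-5=25
Step 2: prey: 71+35-53=53; pred: 25+53-12=66
Step 3: prey: 53+26-104=0; pred: 66+104-33=137
Step 4: prey: 0+0-0=0; pred: 137+0-68=69
Step 5: prey: 0+0-0=0; pred: 69+0-34=35
Step 6: prey: 0+0-0=0; pred: 35+0-17=18
Step 7: prey: 0+0-0=0; pred: 18+0-9=9
Step 8: prey: 0+0-0=0; pred: 9+0-4=5
Step 9: prey: 0+0-0=0; pred: 5+0-2=3
Step 10: prey: 0+0-0=0; pred: 3+0-1=2
Step 11: prey: 0+0-0=0; pred: 2+0-1=1
Max prey = 71 at step 1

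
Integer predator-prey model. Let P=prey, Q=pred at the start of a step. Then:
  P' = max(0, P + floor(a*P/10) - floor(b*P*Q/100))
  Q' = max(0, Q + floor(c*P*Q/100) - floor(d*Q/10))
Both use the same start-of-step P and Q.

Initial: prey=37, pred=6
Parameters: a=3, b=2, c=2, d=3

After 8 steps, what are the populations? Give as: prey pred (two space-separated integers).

Answer: 0 35

Derivation:
Step 1: prey: 37+11-4=44; pred: 6+4-1=9
Step 2: prey: 44+13-7=50; pred: 9+7-2=14
Step 3: prey: 50+15-14=51; pred: 14+14-4=24
Step 4: prey: 51+15-24=42; pred: 24+24-7=41
Step 5: prey: 42+12-34=20; pred: 41+34-12=63
Step 6: prey: 20+6-25=1; pred: 63+25-18=70
Step 7: prey: 1+0-1=0; pred: 70+1-21=50
Step 8: prey: 0+0-0=0; pred: 50+0-15=35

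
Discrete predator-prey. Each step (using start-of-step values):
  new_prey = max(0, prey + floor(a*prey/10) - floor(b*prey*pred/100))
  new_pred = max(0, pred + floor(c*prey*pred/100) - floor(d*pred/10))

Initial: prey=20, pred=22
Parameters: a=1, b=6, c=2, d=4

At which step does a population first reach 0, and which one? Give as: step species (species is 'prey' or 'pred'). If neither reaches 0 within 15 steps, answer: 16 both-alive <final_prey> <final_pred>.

Step 1: prey: 20+2-26=0; pred: 22+8-8=22
First extinction: prey at step 1

Answer: 1 prey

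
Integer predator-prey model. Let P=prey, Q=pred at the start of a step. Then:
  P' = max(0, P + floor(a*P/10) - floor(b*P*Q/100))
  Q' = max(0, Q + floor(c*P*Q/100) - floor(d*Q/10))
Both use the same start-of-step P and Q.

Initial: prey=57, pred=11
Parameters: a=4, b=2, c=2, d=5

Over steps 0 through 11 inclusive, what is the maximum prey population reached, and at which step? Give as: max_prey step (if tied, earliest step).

Step 1: prey: 57+22-12=67; pred: 11+12-5=18
Step 2: prey: 67+26-24=69; pred: 18+24-9=33
Step 3: prey: 69+27-45=51; pred: 33+45-16=62
Step 4: prey: 51+20-63=8; pred: 62+63-31=94
Step 5: prey: 8+3-15=0; pred: 94+15-47=62
Step 6: prey: 0+0-0=0; pred: 62+0-31=31
Step 7: prey: 0+0-0=0; pred: 31+0-15=16
Step 8: prey: 0+0-0=0; pred: 16+0-8=8
Step 9: prey: 0+0-0=0; pred: 8+0-4=4
Step 10: prey: 0+0-0=0; pred: 4+0-2=2
Step 11: prey: 0+0-0=0; pred: 2+0-1=1
Max prey = 69 at step 2

Answer: 69 2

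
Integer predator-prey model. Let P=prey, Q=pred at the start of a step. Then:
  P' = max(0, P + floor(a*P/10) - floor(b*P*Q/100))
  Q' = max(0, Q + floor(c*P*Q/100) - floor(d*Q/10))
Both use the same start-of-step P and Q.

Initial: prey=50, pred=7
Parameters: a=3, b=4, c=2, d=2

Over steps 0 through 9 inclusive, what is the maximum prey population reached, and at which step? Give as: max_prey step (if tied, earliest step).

Answer: 51 1

Derivation:
Step 1: prey: 50+15-14=51; pred: 7+7-1=13
Step 2: prey: 51+15-26=40; pred: 13+13-2=24
Step 3: prey: 40+12-38=14; pred: 24+19-4=39
Step 4: prey: 14+4-21=0; pred: 39+10-7=42
Step 5: prey: 0+0-0=0; pred: 42+0-8=34
Step 6: prey: 0+0-0=0; pred: 34+0-6=28
Step 7: prey: 0+0-0=0; pred: 28+0-5=23
Step 8: prey: 0+0-0=0; pred: 23+0-4=19
Step 9: prey: 0+0-0=0; pred: 19+0-3=16
Max prey = 51 at step 1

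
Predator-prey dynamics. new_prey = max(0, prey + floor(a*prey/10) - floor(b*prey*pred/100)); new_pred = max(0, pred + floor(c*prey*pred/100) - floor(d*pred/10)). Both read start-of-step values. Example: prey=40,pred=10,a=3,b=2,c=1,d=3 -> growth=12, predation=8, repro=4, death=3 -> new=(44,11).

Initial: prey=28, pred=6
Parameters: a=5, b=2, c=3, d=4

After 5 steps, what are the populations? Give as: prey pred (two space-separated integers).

Step 1: prey: 28+14-3=39; pred: 6+5-2=9
Step 2: prey: 39+19-7=51; pred: 9+10-3=16
Step 3: prey: 51+25-16=60; pred: 16+24-6=34
Step 4: prey: 60+30-40=50; pred: 34+61-13=82
Step 5: prey: 50+25-82=0; pred: 82+123-32=173

Answer: 0 173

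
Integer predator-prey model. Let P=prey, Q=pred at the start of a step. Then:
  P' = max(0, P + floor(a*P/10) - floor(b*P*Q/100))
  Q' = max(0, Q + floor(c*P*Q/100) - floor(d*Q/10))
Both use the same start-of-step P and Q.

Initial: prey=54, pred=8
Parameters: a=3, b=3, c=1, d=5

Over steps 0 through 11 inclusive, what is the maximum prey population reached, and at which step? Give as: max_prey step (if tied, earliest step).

Step 1: prey: 54+16-12=58; pred: 8+4-4=8
Step 2: prey: 58+17-13=62; pred: 8+4-4=8
Step 3: prey: 62+18-14=66; pred: 8+4-4=8
Step 4: prey: 66+19-15=70; pred: 8+5-4=9
Step 5: prey: 70+21-18=73; pred: 9+6-4=11
Step 6: prey: 73+21-24=70; pred: 11+8-5=14
Step 7: prey: 70+21-29=62; pred: 14+9-7=16
Step 8: prey: 62+18-29=51; pred: 16+9-8=17
Step 9: prey: 51+15-26=40; pred: 17+8-8=17
Step 10: prey: 40+12-20=32; pred: 17+6-8=15
Step 11: prey: 32+9-14=27; pred: 15+4-7=12
Max prey = 73 at step 5

Answer: 73 5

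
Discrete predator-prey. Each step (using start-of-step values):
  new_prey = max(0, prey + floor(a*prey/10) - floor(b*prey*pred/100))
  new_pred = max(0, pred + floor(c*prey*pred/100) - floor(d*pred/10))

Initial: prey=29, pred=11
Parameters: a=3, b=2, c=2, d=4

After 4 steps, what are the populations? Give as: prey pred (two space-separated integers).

Step 1: prey: 29+8-6=31; pred: 11+6-4=13
Step 2: prey: 31+9-8=32; pred: 13+8-5=16
Step 3: prey: 32+9-10=31; pred: 16+10-6=20
Step 4: prey: 31+9-12=28; pred: 20+12-8=24

Answer: 28 24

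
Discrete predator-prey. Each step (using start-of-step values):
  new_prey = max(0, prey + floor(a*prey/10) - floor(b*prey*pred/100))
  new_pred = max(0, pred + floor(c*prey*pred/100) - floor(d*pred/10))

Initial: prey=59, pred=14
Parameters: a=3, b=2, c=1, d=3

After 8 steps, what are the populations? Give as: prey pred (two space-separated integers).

Step 1: prey: 59+17-16=60; pred: 14+8-4=18
Step 2: prey: 60+18-21=57; pred: 18+10-5=23
Step 3: prey: 57+17-26=48; pred: 23+13-6=30
Step 4: prey: 48+14-28=34; pred: 30+14-9=35
Step 5: prey: 34+10-23=21; pred: 35+11-10=36
Step 6: prey: 21+6-15=12; pred: 36+7-10=33
Step 7: prey: 12+3-7=8; pred: 33+3-9=27
Step 8: prey: 8+2-4=6; pred: 27+2-8=21

Answer: 6 21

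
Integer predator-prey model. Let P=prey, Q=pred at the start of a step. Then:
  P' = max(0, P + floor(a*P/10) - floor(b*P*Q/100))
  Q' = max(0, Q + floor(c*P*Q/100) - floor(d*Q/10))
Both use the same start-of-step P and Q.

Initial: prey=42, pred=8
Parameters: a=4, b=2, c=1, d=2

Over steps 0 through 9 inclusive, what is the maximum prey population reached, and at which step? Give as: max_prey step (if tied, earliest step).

Step 1: prey: 42+16-6=52; pred: 8+3-1=10
Step 2: prey: 52+20-10=62; pred: 10+5-2=13
Step 3: prey: 62+24-16=70; pred: 13+8-2=19
Step 4: prey: 70+28-26=72; pred: 19+13-3=29
Step 5: prey: 72+28-41=59; pred: 29+20-5=44
Step 6: prey: 59+23-51=31; pred: 44+25-8=61
Step 7: prey: 31+12-37=6; pred: 61+18-12=67
Step 8: prey: 6+2-8=0; pred: 67+4-13=58
Step 9: prey: 0+0-0=0; pred: 58+0-11=47
Max prey = 72 at step 4

Answer: 72 4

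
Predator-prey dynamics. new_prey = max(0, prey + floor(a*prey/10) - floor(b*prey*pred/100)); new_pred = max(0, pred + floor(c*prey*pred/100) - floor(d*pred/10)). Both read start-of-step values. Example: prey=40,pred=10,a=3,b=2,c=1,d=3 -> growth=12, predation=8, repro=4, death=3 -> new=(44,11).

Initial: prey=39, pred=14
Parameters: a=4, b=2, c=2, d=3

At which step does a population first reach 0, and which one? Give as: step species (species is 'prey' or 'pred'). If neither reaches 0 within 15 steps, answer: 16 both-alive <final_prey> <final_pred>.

Step 1: prey: 39+15-10=44; pred: 14+10-4=20
Step 2: prey: 44+17-17=44; pred: 20+17-6=31
Step 3: prey: 44+17-27=34; pred: 31+27-9=49
Step 4: prey: 34+13-33=14; pred: 49+33-14=68
Step 5: prey: 14+5-19=0; pred: 68+19-20=67
First extinction: prey at step 5

Answer: 5 prey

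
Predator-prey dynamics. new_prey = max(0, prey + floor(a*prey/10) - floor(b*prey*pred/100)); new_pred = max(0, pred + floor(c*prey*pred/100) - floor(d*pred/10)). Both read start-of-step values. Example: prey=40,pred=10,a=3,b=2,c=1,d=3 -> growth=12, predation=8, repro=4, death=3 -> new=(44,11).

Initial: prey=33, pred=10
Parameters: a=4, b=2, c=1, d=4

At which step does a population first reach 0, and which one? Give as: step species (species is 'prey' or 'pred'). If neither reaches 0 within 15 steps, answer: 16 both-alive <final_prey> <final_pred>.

Step 1: prey: 33+13-6=40; pred: 10+3-4=9
Step 2: prey: 40+16-7=49; pred: 9+3-3=9
Step 3: prey: 49+19-8=60; pred: 9+4-3=10
Step 4: prey: 60+24-12=72; pred: 10+6-4=12
Step 5: prey: 72+28-17=83; pred: 12+8-4=16
Step 6: prey: 83+33-26=90; pred: 16+13-6=23
Step 7: prey: 90+36-41=85; pred: 23+20-9=34
Step 8: prey: 85+34-57=62; pred: 34+28-13=49
Step 9: prey: 62+24-60=26; pred: 49+30-19=60
Step 10: prey: 26+10-31=5; pred: 60+15-24=51
Step 11: prey: 5+2-5=2; pred: 51+2-20=33
Step 12: prey: 2+0-1=1; pred: 33+0-13=20
Step 13: prey: 1+0-0=1; pred: 20+0-8=12
Step 14: prey: 1+0-0=1; pred: 12+0-4=8
Step 15: prey: 1+0-0=1; pred: 8+0-3=5
No extinction within 15 steps

Answer: 16 both-alive 1 5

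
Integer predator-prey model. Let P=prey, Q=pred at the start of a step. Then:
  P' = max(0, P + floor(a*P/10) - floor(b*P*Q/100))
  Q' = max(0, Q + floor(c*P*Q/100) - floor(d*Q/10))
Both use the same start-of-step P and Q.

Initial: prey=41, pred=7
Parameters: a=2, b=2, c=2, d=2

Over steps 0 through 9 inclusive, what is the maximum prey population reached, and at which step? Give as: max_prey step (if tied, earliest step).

Answer: 44 1

Derivation:
Step 1: prey: 41+8-5=44; pred: 7+5-1=11
Step 2: prey: 44+8-9=43; pred: 11+9-2=18
Step 3: prey: 43+8-15=36; pred: 18+15-3=30
Step 4: prey: 36+7-21=22; pred: 30+21-6=45
Step 5: prey: 22+4-19=7; pred: 45+19-9=55
Step 6: prey: 7+1-7=1; pred: 55+7-11=51
Step 7: prey: 1+0-1=0; pred: 51+1-10=42
Step 8: prey: 0+0-0=0; pred: 42+0-8=34
Step 9: prey: 0+0-0=0; pred: 34+0-6=28
Max prey = 44 at step 1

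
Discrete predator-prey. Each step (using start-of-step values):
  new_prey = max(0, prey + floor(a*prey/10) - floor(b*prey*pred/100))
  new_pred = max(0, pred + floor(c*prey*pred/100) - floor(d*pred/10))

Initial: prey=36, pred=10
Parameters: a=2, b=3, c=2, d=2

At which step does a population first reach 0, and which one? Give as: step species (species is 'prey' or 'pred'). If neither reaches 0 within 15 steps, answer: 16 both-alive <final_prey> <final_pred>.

Answer: 16 both-alive 1 5

Derivation:
Step 1: prey: 36+7-10=33; pred: 10+7-2=15
Step 2: prey: 33+6-14=25; pred: 15+9-3=21
Step 3: prey: 25+5-15=15; pred: 21+10-4=27
Step 4: prey: 15+3-12=6; pred: 27+8-5=30
Step 5: prey: 6+1-5=2; pred: 30+3-6=27
Step 6: prey: 2+0-1=1; pred: 27+1-5=23
Step 7: prey: 1+0-0=1; pred: 23+0-4=19
Step 8: prey: 1+0-0=1; pred: 19+0-3=16
Step 9: prey: 1+0-0=1; pred: 16+0-3=13
Step 10: prey: 1+0-0=1; pred: 13+0-2=11
Step 11: prey: 1+0-0=1; pred: 11+0-2=9
Step 12: prey: 1+0-0=1; pred: 9+0-1=8
Step 13: prey: 1+0-0=1; pred: 8+0-1=7
Step 14: prey: 1+0-0=1; pred: 7+0-1=6
Step 15: prey: 1+0-0=1; pred: 6+0-1=5
No extinction within 15 steps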